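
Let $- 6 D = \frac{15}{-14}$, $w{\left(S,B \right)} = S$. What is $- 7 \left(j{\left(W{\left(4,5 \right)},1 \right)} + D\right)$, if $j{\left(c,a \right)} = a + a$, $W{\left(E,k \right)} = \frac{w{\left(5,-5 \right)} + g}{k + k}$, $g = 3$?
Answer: $- \frac{61}{4} \approx -15.25$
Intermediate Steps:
$D = \frac{5}{28}$ ($D = - \frac{15 \frac{1}{-14}}{6} = - \frac{15 \left(- \frac{1}{14}\right)}{6} = \left(- \frac{1}{6}\right) \left(- \frac{15}{14}\right) = \frac{5}{28} \approx 0.17857$)
$W{\left(E,k \right)} = \frac{4}{k}$ ($W{\left(E,k \right)} = \frac{5 + 3}{k + k} = \frac{8}{2 k} = 8 \frac{1}{2 k} = \frac{4}{k}$)
$j{\left(c,a \right)} = 2 a$
$- 7 \left(j{\left(W{\left(4,5 \right)},1 \right)} + D\right) = - 7 \left(2 \cdot 1 + \frac{5}{28}\right) = - 7 \left(2 + \frac{5}{28}\right) = \left(-7\right) \frac{61}{28} = - \frac{61}{4}$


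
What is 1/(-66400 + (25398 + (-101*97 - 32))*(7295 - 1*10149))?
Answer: -1/44500326 ≈ -2.2472e-8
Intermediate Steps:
1/(-66400 + (25398 + (-101*97 - 32))*(7295 - 1*10149)) = 1/(-66400 + (25398 + (-9797 - 32))*(7295 - 10149)) = 1/(-66400 + (25398 - 9829)*(-2854)) = 1/(-66400 + 15569*(-2854)) = 1/(-66400 - 44433926) = 1/(-44500326) = -1/44500326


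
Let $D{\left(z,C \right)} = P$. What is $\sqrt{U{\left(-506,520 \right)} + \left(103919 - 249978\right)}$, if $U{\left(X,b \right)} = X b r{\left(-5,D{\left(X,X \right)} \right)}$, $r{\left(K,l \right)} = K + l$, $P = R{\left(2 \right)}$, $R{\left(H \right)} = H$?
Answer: $\sqrt{643301} \approx 802.06$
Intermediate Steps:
$P = 2$
$D{\left(z,C \right)} = 2$
$U{\left(X,b \right)} = - 3 X b$ ($U{\left(X,b \right)} = X b \left(-5 + 2\right) = X b \left(-3\right) = - 3 X b$)
$\sqrt{U{\left(-506,520 \right)} + \left(103919 - 249978\right)} = \sqrt{\left(-3\right) \left(-506\right) 520 + \left(103919 - 249978\right)} = \sqrt{789360 - 146059} = \sqrt{643301}$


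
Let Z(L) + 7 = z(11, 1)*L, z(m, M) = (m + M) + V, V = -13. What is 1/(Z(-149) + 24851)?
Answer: 1/24993 ≈ 4.0011e-5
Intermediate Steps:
z(m, M) = -13 + M + m (z(m, M) = (m + M) - 13 = (M + m) - 13 = -13 + M + m)
Z(L) = -7 - L (Z(L) = -7 + (-13 + 1 + 11)*L = -7 - L)
1/(Z(-149) + 24851) = 1/((-7 - 1*(-149)) + 24851) = 1/((-7 + 149) + 24851) = 1/(142 + 24851) = 1/24993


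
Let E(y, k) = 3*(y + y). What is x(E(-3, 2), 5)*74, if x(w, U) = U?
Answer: 370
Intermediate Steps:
E(y, k) = 6*y (E(y, k) = 3*(2*y) = 6*y)
x(E(-3, 2), 5)*74 = 5*74 = 370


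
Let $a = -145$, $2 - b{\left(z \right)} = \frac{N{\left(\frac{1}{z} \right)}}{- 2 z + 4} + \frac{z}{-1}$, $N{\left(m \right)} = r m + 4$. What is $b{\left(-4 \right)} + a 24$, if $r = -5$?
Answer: $- \frac{55719}{16} \approx -3482.4$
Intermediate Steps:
$N{\left(m \right)} = 4 - 5 m$ ($N{\left(m \right)} = - 5 m + 4 = 4 - 5 m$)
$b{\left(z \right)} = 2 + z - \frac{4 - \frac{5}{z}}{4 - 2 z}$ ($b{\left(z \right)} = 2 - \left(\frac{4 - \frac{5}{z}}{- 2 z + 4} + \frac{z}{-1}\right) = 2 - \left(\frac{4 - \frac{5}{z}}{4 - 2 z} + z \left(-1\right)\right) = 2 - \left(\frac{4 - \frac{5}{z}}{4 - 2 z} - z\right) = 2 - \left(- z + \frac{4 - \frac{5}{z}}{4 - 2 z}\right) = 2 + \left(z - \frac{4 - \frac{5}{z}}{4 - 2 z}\right) = 2 + z - \frac{4 - \frac{5}{z}}{4 - 2 z}$)
$b{\left(-4 \right)} + a 24 = \frac{- \frac{5}{2} + \left(-4\right)^{3} - -8}{\left(-4\right) \left(-2 - 4\right)} - 3480 = - \frac{- \frac{5}{2} - 64 + 8}{4 \left(-6\right)} - 3480 = \left(- \frac{1}{4}\right) \left(- \frac{1}{6}\right) \left(- \frac{117}{2}\right) - 3480 = - \frac{39}{16} - 3480 = - \frac{55719}{16}$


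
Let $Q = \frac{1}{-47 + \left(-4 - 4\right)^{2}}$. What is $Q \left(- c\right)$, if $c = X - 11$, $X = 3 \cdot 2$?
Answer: $\frac{5}{17} \approx 0.29412$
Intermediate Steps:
$X = 6$
$c = -5$ ($c = 6 - 11 = -5$)
$Q = \frac{1}{17}$ ($Q = \frac{1}{-47 + \left(-8\right)^{2}} = \frac{1}{-47 + 64} = \frac{1}{17} \approx 0.058824$)
$Q \left(- c\right) = \frac{\left(-1\right) \left(-5\right)}{17} = \frac{1}{17} \cdot 5 = \frac{5}{17}$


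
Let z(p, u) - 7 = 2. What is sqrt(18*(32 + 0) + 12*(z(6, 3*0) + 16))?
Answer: 2*sqrt(219) ≈ 29.597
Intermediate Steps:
z(p, u) = 9 (z(p, u) = 7 + 2 = 9)
sqrt(18*(32 + 0) + 12*(z(6, 3*0) + 16)) = sqrt(18*(32 + 0) + 12*(9 + 16)) = sqrt(18*32 + 12*25) = sqrt(576 + 300) = sqrt(876) = 2*sqrt(219)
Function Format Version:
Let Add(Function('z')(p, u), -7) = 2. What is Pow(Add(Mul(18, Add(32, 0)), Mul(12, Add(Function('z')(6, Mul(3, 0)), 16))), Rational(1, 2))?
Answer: Mul(2, Pow(219, Rational(1, 2))) ≈ 29.597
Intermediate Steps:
Function('z')(p, u) = 9 (Function('z')(p, u) = Add(7, 2) = 9)
Pow(Add(Mul(18, Add(32, 0)), Mul(12, Add(Function('z')(6, Mul(3, 0)), 16))), Rational(1, 2)) = Pow(Add(Mul(18, Add(32, 0)), Mul(12, Add(9, 16))), Rational(1, 2)) = Pow(Add(Mul(18, 32), Mul(12, 25)), Rational(1, 2)) = Pow(Add(576, 300), Rational(1, 2)) = Pow(876, Rational(1, 2)) = Mul(2, Pow(219, Rational(1, 2)))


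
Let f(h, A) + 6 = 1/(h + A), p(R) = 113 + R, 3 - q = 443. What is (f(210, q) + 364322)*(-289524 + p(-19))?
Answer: -2425211508297/23 ≈ -1.0544e+11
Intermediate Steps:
q = -440 (q = 3 - 1*443 = 3 - 443 = -440)
f(h, A) = -6 + 1/(A + h) (f(h, A) = -6 + 1/(h + A) = -6 + 1/(A + h))
(f(210, q) + 364322)*(-289524 + p(-19)) = ((1 - 6*(-440) - 6*210)/(-440 + 210) + 364322)*(-289524 + (113 - 19)) = ((1 + 2640 - 1260)/(-230) + 364322)*(-289524 + 94) = (-1/230*1381 + 364322)*(-289430) = (-1381/230 + 364322)*(-289430) = (83792679/230)*(-289430) = -2425211508297/23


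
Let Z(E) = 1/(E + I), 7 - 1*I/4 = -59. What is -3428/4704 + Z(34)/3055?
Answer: -390101527/535309320 ≈ -0.72874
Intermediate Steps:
I = 264 (I = 28 - 4*(-59) = 28 + 236 = 264)
Z(E) = 1/(264 + E) (Z(E) = 1/(E + 264) = 1/(264 + E))
-3428/4704 + Z(34)/3055 = -3428/4704 + 1/((264 + 34)*3055) = -3428*1/4704 + (1/3055)/298 = -857/1176 + (1/298)*(1/3055) = -857/1176 + 1/910390 = -390101527/535309320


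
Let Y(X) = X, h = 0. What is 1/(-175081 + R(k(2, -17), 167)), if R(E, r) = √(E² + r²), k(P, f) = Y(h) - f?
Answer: -175081/30653328383 - √28178/30653328383 ≈ -5.7171e-6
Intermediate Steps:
k(P, f) = -f (k(P, f) = 0 - f = -f)
1/(-175081 + R(k(2, -17), 167)) = 1/(-175081 + √((-1*(-17))² + 167²)) = 1/(-175081 + √(17² + 27889)) = 1/(-175081 + √(289 + 27889)) = 1/(-175081 + √28178)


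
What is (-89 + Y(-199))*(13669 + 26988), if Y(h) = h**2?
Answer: 1606439384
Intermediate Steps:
(-89 + Y(-199))*(13669 + 26988) = (-89 + (-199)**2)*(13669 + 26988) = (-89 + 39601)*40657 = 39512*40657 = 1606439384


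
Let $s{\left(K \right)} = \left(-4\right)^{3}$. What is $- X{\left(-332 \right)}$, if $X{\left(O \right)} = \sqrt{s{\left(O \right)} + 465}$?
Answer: $- \sqrt{401} \approx -20.025$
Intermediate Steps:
$s{\left(K \right)} = -64$
$X{\left(O \right)} = \sqrt{401}$ ($X{\left(O \right)} = \sqrt{-64 + 465} = \sqrt{401}$)
$- X{\left(-332 \right)} = - \sqrt{401}$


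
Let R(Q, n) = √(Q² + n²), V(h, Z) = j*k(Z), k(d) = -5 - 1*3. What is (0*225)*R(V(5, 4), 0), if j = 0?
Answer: 0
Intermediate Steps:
k(d) = -8 (k(d) = -5 - 3 = -8)
V(h, Z) = 0 (V(h, Z) = 0*(-8) = 0)
(0*225)*R(V(5, 4), 0) = (0*225)*√(0² + 0²) = 0*√(0 + 0) = 0*√0 = 0*0 = 0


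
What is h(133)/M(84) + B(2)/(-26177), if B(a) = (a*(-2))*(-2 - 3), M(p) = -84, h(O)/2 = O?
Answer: -497483/157062 ≈ -3.1674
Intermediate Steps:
h(O) = 2*O
B(a) = 10*a (B(a) = -2*a*(-5) = 10*a)
h(133)/M(84) + B(2)/(-26177) = (2*133)/(-84) + (10*2)/(-26177) = 266*(-1/84) + 20*(-1/26177) = -19/6 - 20/26177 = -497483/157062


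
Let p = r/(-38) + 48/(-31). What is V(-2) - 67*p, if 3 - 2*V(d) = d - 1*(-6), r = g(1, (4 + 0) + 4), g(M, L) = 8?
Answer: 138235/1178 ≈ 117.35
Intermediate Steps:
r = 8
p = -1036/589 (p = 8/(-38) + 48/(-31) = 8*(-1/38) + 48*(-1/31) = -4/19 - 48/31 = -1036/589 ≈ -1.7589)
V(d) = -3/2 - d/2 (V(d) = 3/2 - (d - 1*(-6))/2 = 3/2 - (d + 6)/2 = 3/2 - (6 + d)/2 = 3/2 + (-3 - d/2) = -3/2 - d/2)
V(-2) - 67*p = (-3/2 - 1/2*(-2)) - 67*(-1036/589) = (-3/2 + 1) + 69412/589 = -1/2 + 69412/589 = 138235/1178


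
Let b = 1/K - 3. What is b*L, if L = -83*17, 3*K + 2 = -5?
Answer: 33864/7 ≈ 4837.7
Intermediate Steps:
K = -7/3 (K = -2/3 + (1/3)*(-5) = -2/3 - 5/3 = -7/3 ≈ -2.3333)
L = -1411
b = -24/7 (b = 1/(-7/3) - 3 = -3/7*1 - 3 = -3/7 - 3 = -24/7 ≈ -3.4286)
b*L = -24/7*(-1411) = 33864/7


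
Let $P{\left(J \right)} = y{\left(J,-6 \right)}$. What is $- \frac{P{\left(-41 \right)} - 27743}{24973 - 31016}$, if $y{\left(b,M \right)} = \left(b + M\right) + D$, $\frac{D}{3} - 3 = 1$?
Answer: $- \frac{27778}{6043} \approx -4.5967$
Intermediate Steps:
$D = 12$ ($D = 9 + 3 \cdot 1 = 9 + 3 = 12$)
$y{\left(b,M \right)} = 12 + M + b$ ($y{\left(b,M \right)} = \left(b + M\right) + 12 = \left(M + b\right) + 12 = 12 + M + b$)
$P{\left(J \right)} = 6 + J$ ($P{\left(J \right)} = 12 - 6 + J = 6 + J$)
$- \frac{P{\left(-41 \right)} - 27743}{24973 - 31016} = - \frac{\left(6 - 41\right) - 27743}{24973 - 31016} = - \frac{-35 - 27743}{-6043} = - \frac{\left(-27778\right) \left(-1\right)}{6043} = \left(-1\right) \frac{27778}{6043} = - \frac{27778}{6043}$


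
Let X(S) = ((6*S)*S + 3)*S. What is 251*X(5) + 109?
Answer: 192124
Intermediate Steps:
X(S) = S*(3 + 6*S²) (X(S) = (6*S² + 3)*S = (3 + 6*S²)*S = S*(3 + 6*S²))
251*X(5) + 109 = 251*(3*5 + 6*5³) + 109 = 251*(15 + 6*125) + 109 = 251*(15 + 750) + 109 = 251*765 + 109 = 192015 + 109 = 192124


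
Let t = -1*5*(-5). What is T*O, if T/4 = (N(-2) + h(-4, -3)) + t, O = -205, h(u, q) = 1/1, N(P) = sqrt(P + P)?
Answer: -21320 - 1640*I ≈ -21320.0 - 1640.0*I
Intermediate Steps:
N(P) = sqrt(2)*sqrt(P) (N(P) = sqrt(2*P) = sqrt(2)*sqrt(P))
h(u, q) = 1
t = 25 (t = -5*(-5) = 25)
T = 104 + 8*I (T = 4*((sqrt(2)*sqrt(-2) + 1) + 25) = 4*((sqrt(2)*(I*sqrt(2)) + 1) + 25) = 4*((2*I + 1) + 25) = 4*((1 + 2*I) + 25) = 4*(26 + 2*I) = 104 + 8*I ≈ 104.0 + 8.0*I)
T*O = (104 + 8*I)*(-205) = -21320 - 1640*I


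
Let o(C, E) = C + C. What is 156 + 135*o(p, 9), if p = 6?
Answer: 1776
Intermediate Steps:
o(C, E) = 2*C
156 + 135*o(p, 9) = 156 + 135*(2*6) = 156 + 135*12 = 156 + 1620 = 1776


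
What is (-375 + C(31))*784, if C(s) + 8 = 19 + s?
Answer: -261072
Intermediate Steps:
C(s) = 11 + s (C(s) = -8 + (19 + s) = 11 + s)
(-375 + C(31))*784 = (-375 + (11 + 31))*784 = (-375 + 42)*784 = -333*784 = -261072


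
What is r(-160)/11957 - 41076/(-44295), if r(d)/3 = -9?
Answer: 163316589/176545105 ≈ 0.92507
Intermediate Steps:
r(d) = -27 (r(d) = 3*(-9) = -27)
r(-160)/11957 - 41076/(-44295) = -27/11957 - 41076/(-44295) = -27*1/11957 - 41076*(-1/44295) = -27/11957 + 13692/14765 = 163316589/176545105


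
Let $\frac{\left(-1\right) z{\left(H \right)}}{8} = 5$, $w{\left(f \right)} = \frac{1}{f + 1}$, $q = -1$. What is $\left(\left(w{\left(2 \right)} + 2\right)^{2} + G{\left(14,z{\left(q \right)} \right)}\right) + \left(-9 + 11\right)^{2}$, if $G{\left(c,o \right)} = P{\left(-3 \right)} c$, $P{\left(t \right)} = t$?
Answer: $- \frac{293}{9} \approx -32.556$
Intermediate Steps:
$w{\left(f \right)} = \frac{1}{1 + f}$
$z{\left(H \right)} = -40$ ($z{\left(H \right)} = \left(-8\right) 5 = -40$)
$G{\left(c,o \right)} = - 3 c$
$\left(\left(w{\left(2 \right)} + 2\right)^{2} + G{\left(14,z{\left(q \right)} \right)}\right) + \left(-9 + 11\right)^{2} = \left(\left(\frac{1}{1 + 2} + 2\right)^{2} - 42\right) + \left(-9 + 11\right)^{2} = \left(\left(\frac{1}{3} + 2\right)^{2} - 42\right) + 2^{2} = \left(\left(\frac{1}{3} + 2\right)^{2} - 42\right) + 4 = \left(\left(\frac{7}{3}\right)^{2} - 42\right) + 4 = \left(\frac{49}{9} - 42\right) + 4 = - \frac{329}{9} + 4 = - \frac{293}{9}$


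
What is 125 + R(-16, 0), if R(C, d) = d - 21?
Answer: 104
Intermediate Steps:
R(C, d) = -21 + d
125 + R(-16, 0) = 125 + (-21 + 0) = 125 - 21 = 104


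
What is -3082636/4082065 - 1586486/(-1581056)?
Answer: 801159414987/3226986680320 ≈ 0.24827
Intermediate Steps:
-3082636/4082065 - 1586486/(-1581056) = -3082636*1/4082065 - 1586486*(-1/1581056) = -3082636/4082065 + 793243/790528 = 801159414987/3226986680320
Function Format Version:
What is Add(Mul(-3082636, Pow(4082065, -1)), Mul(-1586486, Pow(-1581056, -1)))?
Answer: Rational(801159414987, 3226986680320) ≈ 0.24827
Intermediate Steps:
Add(Mul(-3082636, Pow(4082065, -1)), Mul(-1586486, Pow(-1581056, -1))) = Add(Mul(-3082636, Rational(1, 4082065)), Mul(-1586486, Rational(-1, 1581056))) = Add(Rational(-3082636, 4082065), Rational(793243, 790528)) = Rational(801159414987, 3226986680320)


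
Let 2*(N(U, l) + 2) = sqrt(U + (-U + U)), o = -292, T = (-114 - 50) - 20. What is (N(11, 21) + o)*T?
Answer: 54096 - 92*sqrt(11) ≈ 53791.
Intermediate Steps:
T = -184 (T = -164 - 20 = -184)
N(U, l) = -2 + sqrt(U)/2 (N(U, l) = -2 + sqrt(U + (-U + U))/2 = -2 + sqrt(U + 0)/2 = -2 + sqrt(U)/2)
(N(11, 21) + o)*T = ((-2 + sqrt(11)/2) - 292)*(-184) = (-294 + sqrt(11)/2)*(-184) = 54096 - 92*sqrt(11)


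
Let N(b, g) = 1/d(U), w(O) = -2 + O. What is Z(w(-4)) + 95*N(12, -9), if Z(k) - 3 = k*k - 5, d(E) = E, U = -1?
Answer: -61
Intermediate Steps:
Z(k) = -2 + k² (Z(k) = 3 + (k*k - 5) = 3 + (k² - 5) = 3 + (-5 + k²) = -2 + k²)
N(b, g) = -1 (N(b, g) = 1/(-1) = -1)
Z(w(-4)) + 95*N(12, -9) = (-2 + (-2 - 4)²) + 95*(-1) = (-2 + (-6)²) - 95 = (-2 + 36) - 95 = 34 - 95 = -61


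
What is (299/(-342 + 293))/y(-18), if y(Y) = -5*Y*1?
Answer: -299/4410 ≈ -0.067800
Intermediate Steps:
y(Y) = -5*Y
(299/(-342 + 293))/y(-18) = (299/(-342 + 293))/((-5*(-18))) = (299/(-49))/90 = (299*(-1/49))*(1/90) = -299/49*1/90 = -299/4410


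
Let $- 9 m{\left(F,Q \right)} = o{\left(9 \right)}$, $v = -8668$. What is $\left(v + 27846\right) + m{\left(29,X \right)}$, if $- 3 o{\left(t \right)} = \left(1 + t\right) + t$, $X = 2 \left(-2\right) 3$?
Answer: $\frac{517825}{27} \approx 19179.0$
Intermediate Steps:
$X = -12$ ($X = \left(-4\right) 3 = -12$)
$o{\left(t \right)} = - \frac{1}{3} - \frac{2 t}{3}$ ($o{\left(t \right)} = - \frac{\left(1 + t\right) + t}{3} = - \frac{1 + 2 t}{3} = - \frac{1}{3} - \frac{2 t}{3}$)
$m{\left(F,Q \right)} = \frac{19}{27}$ ($m{\left(F,Q \right)} = - \frac{- \frac{1}{3} - 6}{9} = \left(- \frac{1}{9}\right) \left(- \frac{19}{3}\right) = \frac{19}{27}$)
$\left(v + 27846\right) + m{\left(29,X \right)} = \left(-8668 + 27846\right) + \frac{19}{27} = 19178 + \frac{19}{27} = \frac{517825}{27}$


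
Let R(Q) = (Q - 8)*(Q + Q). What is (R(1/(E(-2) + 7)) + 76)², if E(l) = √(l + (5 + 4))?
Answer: 21385079/3969 + 212704*√7/3969 ≈ 5529.8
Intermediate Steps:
E(l) = √(9 + l) (E(l) = √(l + 9) = √(9 + l))
R(Q) = 2*Q*(-8 + Q) (R(Q) = (-8 + Q)*(2*Q) = 2*Q*(-8 + Q))
(R(1/(E(-2) + 7)) + 76)² = (2*(-8 + 1/(√(9 - 2) + 7))/(√(9 - 2) + 7) + 76)² = (2*(-8 + 1/(√7 + 7))/(√7 + 7) + 76)² = (2*(-8 + 1/(7 + √7))/(7 + √7) + 76)² = (76 + 2*(-8 + 1/(7 + √7))/(7 + √7))²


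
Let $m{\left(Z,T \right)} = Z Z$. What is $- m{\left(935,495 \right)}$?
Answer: $-874225$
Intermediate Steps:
$m{\left(Z,T \right)} = Z^{2}$
$- m{\left(935,495 \right)} = - 935^{2} = \left(-1\right) 874225 = -874225$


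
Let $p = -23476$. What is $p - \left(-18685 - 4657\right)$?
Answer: $-134$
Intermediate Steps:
$p - \left(-18685 - 4657\right) = -23476 - \left(-18685 - 4657\right) = -23476 - -23342 = -23476 + 23342 = -134$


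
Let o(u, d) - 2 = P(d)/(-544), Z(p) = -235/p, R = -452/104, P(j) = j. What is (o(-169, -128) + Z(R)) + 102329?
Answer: 196682173/1921 ≈ 1.0239e+5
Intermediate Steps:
R = -113/26 (R = -452*1/104 = -113/26 ≈ -4.3462)
o(u, d) = 2 - d/544 (o(u, d) = 2 + d/(-544) = 2 + d*(-1/544) = 2 - d/544)
(o(-169, -128) + Z(R)) + 102329 = ((2 - 1/544*(-128)) - 235/(-113/26)) + 102329 = ((2 + 4/17) - 235*(-26/113)) + 102329 = (38/17 + 6110/113) + 102329 = 108164/1921 + 102329 = 196682173/1921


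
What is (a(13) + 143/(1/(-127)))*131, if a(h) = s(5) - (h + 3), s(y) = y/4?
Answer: -9524093/4 ≈ -2.3810e+6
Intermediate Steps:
s(y) = y/4 (s(y) = y*(¼) = y/4)
a(h) = -7/4 - h (a(h) = (¼)*5 - (h + 3) = 5/4 - (3 + h) = 5/4 + (-3 - h) = -7/4 - h)
(a(13) + 143/(1/(-127)))*131 = ((-7/4 - 1*13) + 143/(1/(-127)))*131 = ((-7/4 - 13) + 143/(-1/127))*131 = (-59/4 + 143*(-127))*131 = (-59/4 - 18161)*131 = -72703/4*131 = -9524093/4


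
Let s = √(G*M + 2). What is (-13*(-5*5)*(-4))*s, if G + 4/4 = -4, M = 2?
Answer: -2600*I*√2 ≈ -3677.0*I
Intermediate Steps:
G = -5 (G = -1 - 4 = -5)
s = 2*I*√2 (s = √(-5*2 + 2) = √(-10 + 2) = √(-8) = 2*I*√2 ≈ 2.8284*I)
(-13*(-5*5)*(-4))*s = (-13*(-5*5)*(-4))*(2*I*√2) = (-(-325)*(-4))*(2*I*√2) = (-13*100)*(2*I*√2) = -2600*I*√2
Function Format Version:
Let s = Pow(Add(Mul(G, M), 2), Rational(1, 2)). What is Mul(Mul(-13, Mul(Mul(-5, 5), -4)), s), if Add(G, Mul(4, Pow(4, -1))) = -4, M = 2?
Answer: Mul(-2600, I, Pow(2, Rational(1, 2))) ≈ Mul(-3677.0, I)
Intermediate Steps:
G = -5 (G = Add(-1, -4) = -5)
s = Mul(2, I, Pow(2, Rational(1, 2))) (s = Pow(Add(Mul(-5, 2), 2), Rational(1, 2)) = Pow(Add(-10, 2), Rational(1, 2)) = Pow(-8, Rational(1, 2)) = Mul(2, I, Pow(2, Rational(1, 2))) ≈ Mul(2.8284, I))
Mul(Mul(-13, Mul(Mul(-5, 5), -4)), s) = Mul(Mul(-13, Mul(Mul(-5, 5), -4)), Mul(2, I, Pow(2, Rational(1, 2)))) = Mul(Mul(-13, Mul(-25, -4)), Mul(2, I, Pow(2, Rational(1, 2)))) = Mul(Mul(-13, 100), Mul(2, I, Pow(2, Rational(1, 2)))) = Mul(-1300, Mul(2, I, Pow(2, Rational(1, 2)))) = Mul(-2600, I, Pow(2, Rational(1, 2)))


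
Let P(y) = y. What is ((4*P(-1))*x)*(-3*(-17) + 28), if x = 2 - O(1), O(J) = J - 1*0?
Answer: -316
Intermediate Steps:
O(J) = J (O(J) = J + 0 = J)
x = 1 (x = 2 - 1*1 = 2 - 1 = 1)
((4*P(-1))*x)*(-3*(-17) + 28) = ((4*(-1))*1)*(-3*(-17) + 28) = (-4*1)*(51 + 28) = -4*79 = -316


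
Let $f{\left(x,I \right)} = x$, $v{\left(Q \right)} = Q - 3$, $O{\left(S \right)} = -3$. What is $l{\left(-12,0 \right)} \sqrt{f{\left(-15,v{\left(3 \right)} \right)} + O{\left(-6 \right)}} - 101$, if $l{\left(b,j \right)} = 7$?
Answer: $-101 + 21 i \sqrt{2} \approx -101.0 + 29.698 i$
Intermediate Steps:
$v{\left(Q \right)} = -3 + Q$ ($v{\left(Q \right)} = Q - 3 = -3 + Q$)
$l{\left(-12,0 \right)} \sqrt{f{\left(-15,v{\left(3 \right)} \right)} + O{\left(-6 \right)}} - 101 = 7 \sqrt{-15 - 3} - 101 = 7 \sqrt{-18} - 101 = 7 \cdot 3 i \sqrt{2} - 101 = 21 i \sqrt{2} - 101 = -101 + 21 i \sqrt{2}$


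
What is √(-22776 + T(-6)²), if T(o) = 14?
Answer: 2*I*√5645 ≈ 150.27*I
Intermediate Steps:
√(-22776 + T(-6)²) = √(-22776 + 14²) = √(-22776 + 196) = √(-22580) = 2*I*√5645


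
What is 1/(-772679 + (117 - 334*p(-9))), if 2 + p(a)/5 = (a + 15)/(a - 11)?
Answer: -1/768721 ≈ -1.3009e-6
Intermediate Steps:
p(a) = -10 + 5*(15 + a)/(-11 + a) (p(a) = -10 + 5*((a + 15)/(a - 11)) = -10 + 5*((15 + a)/(-11 + a)) = -10 + 5*(15 + a)/(-11 + a))
1/(-772679 + (117 - 334*p(-9))) = 1/(-772679 + (117 - 1670*(37 - 1*(-9))/(-11 - 9))) = 1/(-772679 + (117 - 1670*(37 + 9)/(-20))) = 1/(-772679 + (117 - 1670*(-1)*46/20)) = 1/(-772679 + (117 - 334*(-23/2))) = 1/(-772679 + (117 + 3841)) = 1/(-772679 + 3958) = 1/(-768721) = -1/768721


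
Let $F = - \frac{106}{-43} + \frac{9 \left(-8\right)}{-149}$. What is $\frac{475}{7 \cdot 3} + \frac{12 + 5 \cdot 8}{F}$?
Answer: $\frac{7984597}{198345} \approx 40.256$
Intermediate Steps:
$F = \frac{18890}{6407}$ ($F = \left(-106\right) \left(- \frac{1}{43}\right) - - \frac{72}{149} = \frac{106}{43} + \frac{72}{149} = \frac{18890}{6407} \approx 2.9483$)
$\frac{475}{7 \cdot 3} + \frac{12 + 5 \cdot 8}{F} = \frac{475}{7 \cdot 3} + \frac{12 + 5 \cdot 8}{\frac{18890}{6407}} = \frac{475}{21} + \left(12 + 40\right) \frac{6407}{18890} = 475 \cdot \frac{1}{21} + 52 \cdot \frac{6407}{18890} = \frac{475}{21} + \frac{166582}{9445} = \frac{7984597}{198345}$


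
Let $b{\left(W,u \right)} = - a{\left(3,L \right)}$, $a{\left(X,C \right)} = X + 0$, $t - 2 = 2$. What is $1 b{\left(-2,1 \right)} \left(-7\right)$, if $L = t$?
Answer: $21$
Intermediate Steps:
$t = 4$ ($t = 2 + 2 = 4$)
$L = 4$
$a{\left(X,C \right)} = X$
$b{\left(W,u \right)} = -3$ ($b{\left(W,u \right)} = \left(-1\right) 3 = -3$)
$1 b{\left(-2,1 \right)} \left(-7\right) = 1 \left(-3\right) \left(-7\right) = \left(-3\right) \left(-7\right) = 21$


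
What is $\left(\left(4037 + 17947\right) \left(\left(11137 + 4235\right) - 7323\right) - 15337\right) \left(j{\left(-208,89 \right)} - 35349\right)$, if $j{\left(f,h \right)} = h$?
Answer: $-6238688573540$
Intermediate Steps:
$\left(\left(4037 + 17947\right) \left(\left(11137 + 4235\right) - 7323\right) - 15337\right) \left(j{\left(-208,89 \right)} - 35349\right) = \left(\left(4037 + 17947\right) \left(\left(11137 + 4235\right) - 7323\right) - 15337\right) \left(89 - 35349\right) = \left(21984 \left(15372 - 7323\right) - 15337\right) \left(-35260\right) = \left(21984 \cdot 8049 - 15337\right) \left(-35260\right) = \left(176949216 - 15337\right) \left(-35260\right) = 176933879 \left(-35260\right) = -6238688573540$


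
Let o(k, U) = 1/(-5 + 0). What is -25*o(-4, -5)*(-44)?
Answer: -220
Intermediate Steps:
o(k, U) = -⅕ (o(k, U) = 1/(-5) = -⅕)
-25*o(-4, -5)*(-44) = -25*(-⅕)*(-44) = 5*(-44) = -220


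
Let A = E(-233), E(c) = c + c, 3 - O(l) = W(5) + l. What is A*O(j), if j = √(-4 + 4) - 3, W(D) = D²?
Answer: 8854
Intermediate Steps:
j = -3 (j = √0 - 3 = 0 - 3 = -3)
O(l) = -22 - l (O(l) = 3 - (5² + l) = 3 - (25 + l) = 3 + (-25 - l) = -22 - l)
E(c) = 2*c
A = -466 (A = 2*(-233) = -466)
A*O(j) = -466*(-22 - 1*(-3)) = -466*(-22 + 3) = -466*(-19) = 8854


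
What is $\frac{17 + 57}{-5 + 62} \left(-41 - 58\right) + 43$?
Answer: $- \frac{1625}{19} \approx -85.526$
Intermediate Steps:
$\frac{17 + 57}{-5 + 62} \left(-41 - 58\right) + 43 = \frac{74}{57} \left(-99\right) + 43 = - \frac{2442}{19} + 43 = - \frac{1625}{19}$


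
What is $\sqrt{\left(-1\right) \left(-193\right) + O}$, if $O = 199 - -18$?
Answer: $\sqrt{410} \approx 20.248$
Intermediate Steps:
$O = 217$ ($O = 199 + 18 = 217$)
$\sqrt{\left(-1\right) \left(-193\right) + O} = \sqrt{\left(-1\right) \left(-193\right) + 217} = \sqrt{193 + 217} = \sqrt{410}$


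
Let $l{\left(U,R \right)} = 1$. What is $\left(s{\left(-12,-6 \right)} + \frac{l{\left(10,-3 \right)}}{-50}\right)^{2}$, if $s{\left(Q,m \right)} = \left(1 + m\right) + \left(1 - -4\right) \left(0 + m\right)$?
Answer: $\frac{3066001}{2500} \approx 1226.4$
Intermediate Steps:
$s{\left(Q,m \right)} = 1 + 6 m$ ($s{\left(Q,m \right)} = \left(1 + m\right) + \left(1 + 4\right) m = \left(1 + m\right) + 5 m = 1 + 6 m$)
$\left(s{\left(-12,-6 \right)} + \frac{l{\left(10,-3 \right)}}{-50}\right)^{2} = \left(\left(1 + 6 \left(-6\right)\right) + 1 \frac{1}{-50}\right)^{2} = \left(\left(1 - 36\right) + 1 \left(- \frac{1}{50}\right)\right)^{2} = \left(-35 - \frac{1}{50}\right)^{2} = \left(- \frac{1751}{50}\right)^{2} = \frac{3066001}{2500}$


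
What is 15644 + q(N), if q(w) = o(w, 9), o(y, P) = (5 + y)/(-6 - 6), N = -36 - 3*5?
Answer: 93887/6 ≈ 15648.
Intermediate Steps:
N = -51 (N = -36 - 1*15 = -36 - 15 = -51)
o(y, P) = -5/12 - y/12 (o(y, P) = (5 + y)/(-12) = (5 + y)*(-1/12) = -5/12 - y/12)
q(w) = -5/12 - w/12
15644 + q(N) = 15644 + (-5/12 - 1/12*(-51)) = 15644 + (-5/12 + 17/4) = 15644 + 23/6 = 93887/6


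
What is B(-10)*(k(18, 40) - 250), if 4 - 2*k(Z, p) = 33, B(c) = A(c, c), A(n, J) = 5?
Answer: -2645/2 ≈ -1322.5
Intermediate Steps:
B(c) = 5
k(Z, p) = -29/2 (k(Z, p) = 2 - ½*33 = 2 - 33/2 = -29/2)
B(-10)*(k(18, 40) - 250) = 5*(-29/2 - 250) = 5*(-529/2) = -2645/2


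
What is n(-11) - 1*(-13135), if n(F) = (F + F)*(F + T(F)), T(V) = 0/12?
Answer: 13377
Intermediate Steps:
T(V) = 0 (T(V) = 0*(1/12) = 0)
n(F) = 2*F² (n(F) = (F + F)*(F + 0) = (2*F)*F = 2*F²)
n(-11) - 1*(-13135) = 2*(-11)² - 1*(-13135) = 2*121 + 13135 = 242 + 13135 = 13377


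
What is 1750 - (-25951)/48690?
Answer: 85233451/48690 ≈ 1750.5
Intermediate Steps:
1750 - (-25951)/48690 = 1750 - 1*(-25951/48690) = 1750 + 25951/48690 = 85233451/48690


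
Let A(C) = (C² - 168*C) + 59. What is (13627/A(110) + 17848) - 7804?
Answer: 63474497/6321 ≈ 10042.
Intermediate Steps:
A(C) = 59 + C² - 168*C
(13627/A(110) + 17848) - 7804 = (13627/(59 + 110² - 168*110) + 17848) - 7804 = (13627/(59 + 12100 - 18480) + 17848) - 7804 = (13627/(-6321) + 17848) - 7804 = (13627*(-1/6321) + 17848) - 7804 = (-13627/6321 + 17848) - 7804 = 112803581/6321 - 7804 = 63474497/6321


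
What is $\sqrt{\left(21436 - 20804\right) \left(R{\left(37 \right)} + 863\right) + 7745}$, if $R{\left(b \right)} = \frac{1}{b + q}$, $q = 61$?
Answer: $\frac{\sqrt{27105205}}{7} \approx 743.75$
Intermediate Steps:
$R{\left(b \right)} = \frac{1}{61 + b}$ ($R{\left(b \right)} = \frac{1}{b + 61} = \frac{1}{61 + b}$)
$\sqrt{\left(21436 - 20804\right) \left(R{\left(37 \right)} + 863\right) + 7745} = \sqrt{\left(21436 - 20804\right) \left(\frac{1}{61 + 37} + 863\right) + 7745} = \sqrt{632 \left(\frac{1}{98} + 863\right) + 7745} = \sqrt{632 \cdot \frac{84575}{98} + 7745} = \sqrt{\frac{26725700}{49} + 7745} = \sqrt{\frac{27105205}{49}} = \frac{\sqrt{27105205}}{7}$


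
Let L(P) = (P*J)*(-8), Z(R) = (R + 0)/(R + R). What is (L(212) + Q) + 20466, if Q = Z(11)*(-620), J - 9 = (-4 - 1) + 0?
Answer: 13372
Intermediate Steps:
J = 4 (J = 9 + ((-4 - 1) + 0) = 9 + (-5 + 0) = 9 - 5 = 4)
Z(R) = 1/2 (Z(R) = R/((2*R)) = R*(1/(2*R)) = 1/2)
L(P) = -32*P (L(P) = (P*4)*(-8) = (4*P)*(-8) = -32*P)
Q = -310 (Q = (1/2)*(-620) = -310)
(L(212) + Q) + 20466 = (-32*212 - 310) + 20466 = (-6784 - 310) + 20466 = -7094 + 20466 = 13372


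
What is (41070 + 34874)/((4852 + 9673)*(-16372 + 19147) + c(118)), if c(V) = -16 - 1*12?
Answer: 75944/40306847 ≈ 0.0018841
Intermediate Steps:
c(V) = -28 (c(V) = -16 - 12 = -28)
(41070 + 34874)/((4852 + 9673)*(-16372 + 19147) + c(118)) = (41070 + 34874)/((4852 + 9673)*(-16372 + 19147) - 28) = 75944/(14525*2775 - 28) = 75944/(40306875 - 28) = 75944/40306847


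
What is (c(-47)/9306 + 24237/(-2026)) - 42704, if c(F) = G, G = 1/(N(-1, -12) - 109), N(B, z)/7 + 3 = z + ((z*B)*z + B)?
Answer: -247448361391765/5792877981 ≈ -42716.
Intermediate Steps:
N(B, z) = -21 + 7*B + 7*z + 7*B*z² (N(B, z) = -21 + 7*(z + ((z*B)*z + B)) = -21 + 7*(z + ((B*z)*z + B)) = -21 + 7*(z + (B*z² + B)) = -21 + 7*(z + (B + B*z²)) = -21 + 7*(B + z + B*z²) = -21 + (7*B + 7*z + 7*B*z²) = -21 + 7*B + 7*z + 7*B*z²)
G = -1/1229 (G = 1/((-21 + 7*(-1) + 7*(-12) + 7*(-1)*(-12)²) - 109) = 1/((-21 - 7 - 84 + 7*(-1)*144) - 109) = 1/((-21 - 7 - 84 - 1008) - 109) = 1/(-1120 - 109) = 1/(-1229) = -1/1229 ≈ -0.00081367)
c(F) = -1/1229
(c(-47)/9306 + 24237/(-2026)) - 42704 = (-1/1229/9306 + 24237/(-2026)) - 42704 = (-1/1229*1/9306 + 24237*(-1/2026)) - 42704 = (-1/11437074 - 24237/2026) - 42704 = -69300091141/5792877981 - 42704 = -247448361391765/5792877981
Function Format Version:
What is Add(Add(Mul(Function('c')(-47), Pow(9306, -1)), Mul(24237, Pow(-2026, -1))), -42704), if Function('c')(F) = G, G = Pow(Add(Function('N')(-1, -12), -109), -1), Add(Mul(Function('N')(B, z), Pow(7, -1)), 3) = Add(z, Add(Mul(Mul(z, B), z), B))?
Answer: Rational(-247448361391765, 5792877981) ≈ -42716.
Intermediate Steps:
Function('N')(B, z) = Add(-21, Mul(7, B), Mul(7, z), Mul(7, B, Pow(z, 2))) (Function('N')(B, z) = Add(-21, Mul(7, Add(z, Add(Mul(Mul(z, B), z), B)))) = Add(-21, Mul(7, Add(z, Add(Mul(Mul(B, z), z), B)))) = Add(-21, Mul(7, Add(z, Add(Mul(B, Pow(z, 2)), B)))) = Add(-21, Mul(7, Add(z, Add(B, Mul(B, Pow(z, 2)))))) = Add(-21, Mul(7, Add(B, z, Mul(B, Pow(z, 2))))) = Add(-21, Add(Mul(7, B), Mul(7, z), Mul(7, B, Pow(z, 2)))) = Add(-21, Mul(7, B), Mul(7, z), Mul(7, B, Pow(z, 2))))
G = Rational(-1, 1229) (G = Pow(Add(Add(-21, Mul(7, -1), Mul(7, -12), Mul(7, -1, Pow(-12, 2))), -109), -1) = Pow(Add(Add(-21, -7, -84, Mul(7, -1, 144)), -109), -1) = Pow(Add(Add(-21, -7, -84, -1008), -109), -1) = Pow(Add(-1120, -109), -1) = Pow(-1229, -1) = Rational(-1, 1229) ≈ -0.00081367)
Function('c')(F) = Rational(-1, 1229)
Add(Add(Mul(Function('c')(-47), Pow(9306, -1)), Mul(24237, Pow(-2026, -1))), -42704) = Add(Add(Mul(Rational(-1, 1229), Pow(9306, -1)), Mul(24237, Pow(-2026, -1))), -42704) = Add(Add(Mul(Rational(-1, 1229), Rational(1, 9306)), Mul(24237, Rational(-1, 2026))), -42704) = Add(Add(Rational(-1, 11437074), Rational(-24237, 2026)), -42704) = Add(Rational(-69300091141, 5792877981), -42704) = Rational(-247448361391765, 5792877981)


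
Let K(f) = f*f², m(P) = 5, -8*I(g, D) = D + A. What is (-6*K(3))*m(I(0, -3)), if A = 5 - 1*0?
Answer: -810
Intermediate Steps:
A = 5 (A = 5 + 0 = 5)
I(g, D) = -5/8 - D/8 (I(g, D) = -(D + 5)/8 = -(5 + D)/8 = -5/8 - D/8)
K(f) = f³
(-6*K(3))*m(I(0, -3)) = -6*3³*5 = -6*27*5 = -162*5 = -810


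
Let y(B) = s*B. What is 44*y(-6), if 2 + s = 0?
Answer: 528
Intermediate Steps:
s = -2 (s = -2 + 0 = -2)
y(B) = -2*B
44*y(-6) = 44*(-2*(-6)) = 44*12 = 528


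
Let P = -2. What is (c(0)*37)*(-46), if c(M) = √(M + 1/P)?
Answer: -851*I*√2 ≈ -1203.5*I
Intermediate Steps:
c(M) = √(-½ + M) (c(M) = √(M + 1/(-2)) = √(M - ½) = √(-½ + M))
(c(0)*37)*(-46) = ((√(-2 + 4*0)/2)*37)*(-46) = ((√(-2 + 0)/2)*37)*(-46) = ((√(-2)/2)*37)*(-46) = (((I*√2)/2)*37)*(-46) = ((I*√2/2)*37)*(-46) = (37*I*√2/2)*(-46) = -851*I*√2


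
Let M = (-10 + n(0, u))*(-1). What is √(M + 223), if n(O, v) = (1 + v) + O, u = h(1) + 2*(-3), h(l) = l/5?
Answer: √5945/5 ≈ 15.421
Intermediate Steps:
h(l) = l/5 (h(l) = l*(⅕) = l/5)
u = -29/5 (u = (⅕)*1 + 2*(-3) = ⅕ - 6 = -29/5 ≈ -5.8000)
n(O, v) = 1 + O + v
M = 74/5 (M = (-10 + (1 + 0 - 29/5))*(-1) = (-10 - 24/5)*(-1) = -74/5*(-1) = 74/5 ≈ 14.800)
√(M + 223) = √(74/5 + 223) = √(1189/5) = √5945/5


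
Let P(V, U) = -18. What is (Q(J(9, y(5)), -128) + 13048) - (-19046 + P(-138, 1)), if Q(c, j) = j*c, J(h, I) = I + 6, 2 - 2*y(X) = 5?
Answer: 31536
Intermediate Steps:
y(X) = -3/2 (y(X) = 1 - 1/2*5 = 1 - 5/2 = -3/2)
J(h, I) = 6 + I
Q(c, j) = c*j
(Q(J(9, y(5)), -128) + 13048) - (-19046 + P(-138, 1)) = ((6 - 3/2)*(-128) + 13048) - (-19046 - 18) = ((9/2)*(-128) + 13048) - 1*(-19064) = (-576 + 13048) + 19064 = 12472 + 19064 = 31536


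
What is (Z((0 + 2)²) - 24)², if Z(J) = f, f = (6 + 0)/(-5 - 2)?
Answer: 30276/49 ≈ 617.88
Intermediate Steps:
f = -6/7 (f = 6/(-7) = 6*(-⅐) = -6/7 ≈ -0.85714)
Z(J) = -6/7
(Z((0 + 2)²) - 24)² = (-6/7 - 24)² = (-174/7)² = 30276/49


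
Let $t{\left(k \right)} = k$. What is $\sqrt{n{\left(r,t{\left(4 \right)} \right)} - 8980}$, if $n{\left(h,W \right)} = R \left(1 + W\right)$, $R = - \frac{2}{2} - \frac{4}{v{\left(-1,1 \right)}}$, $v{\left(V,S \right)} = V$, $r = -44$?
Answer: $i \sqrt{8965} \approx 94.684 i$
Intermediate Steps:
$R = 3$ ($R = - \frac{2}{2} - \frac{4}{-1} = \left(-2\right) \frac{1}{2} - -4 = -1 + 4 = 3$)
$n{\left(h,W \right)} = 3 + 3 W$ ($n{\left(h,W \right)} = 3 \left(1 + W\right) = 3 + 3 W$)
$\sqrt{n{\left(r,t{\left(4 \right)} \right)} - 8980} = \sqrt{\left(3 + 3 \cdot 4\right) - 8980} = \sqrt{\left(3 + 12\right) - 8980} = \sqrt{15 - 8980} = \sqrt{-8965} = i \sqrt{8965}$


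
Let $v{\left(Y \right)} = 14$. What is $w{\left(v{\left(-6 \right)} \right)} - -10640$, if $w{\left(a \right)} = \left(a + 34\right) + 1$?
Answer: $10689$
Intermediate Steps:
$w{\left(a \right)} = 35 + a$ ($w{\left(a \right)} = \left(34 + a\right) + 1 = 35 + a$)
$w{\left(v{\left(-6 \right)} \right)} - -10640 = \left(35 + 14\right) - -10640 = 49 + 10640 = 10689$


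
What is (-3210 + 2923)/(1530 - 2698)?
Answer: 287/1168 ≈ 0.24572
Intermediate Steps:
(-3210 + 2923)/(1530 - 2698) = -287/(-1168) = -287*(-1/1168) = 287/1168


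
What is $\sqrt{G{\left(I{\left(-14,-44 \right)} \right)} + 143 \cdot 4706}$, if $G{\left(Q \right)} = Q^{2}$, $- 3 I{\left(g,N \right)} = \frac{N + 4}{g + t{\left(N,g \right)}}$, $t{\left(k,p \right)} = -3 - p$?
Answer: $\frac{\sqrt{54511198}}{9} \approx 820.35$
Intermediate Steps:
$I{\left(g,N \right)} = \frac{4}{9} + \frac{N}{9}$ ($I{\left(g,N \right)} = - \frac{\left(N + 4\right) \frac{1}{g - \left(3 + g\right)}}{3} = - \frac{\left(4 + N\right) \frac{1}{-3}}{3} = - \frac{\left(4 + N\right) \left(- \frac{1}{3}\right)}{3} = - \frac{- \frac{4}{3} - \frac{N}{3}}{3} = \frac{4}{9} + \frac{N}{9}$)
$\sqrt{G{\left(I{\left(-14,-44 \right)} \right)} + 143 \cdot 4706} = \sqrt{\left(\frac{4}{9} + \frac{1}{9} \left(-44\right)\right)^{2} + 143 \cdot 4706} = \sqrt{\left(\frac{4}{9} - \frac{44}{9}\right)^{2} + 672958} = \sqrt{\left(- \frac{40}{9}\right)^{2} + 672958} = \sqrt{\frac{1600}{81} + 672958} = \sqrt{\frac{54511198}{81}} = \frac{\sqrt{54511198}}{9}$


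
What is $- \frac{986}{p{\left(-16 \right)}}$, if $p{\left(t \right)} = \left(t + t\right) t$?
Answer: $- \frac{493}{256} \approx -1.9258$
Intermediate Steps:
$p{\left(t \right)} = 2 t^{2}$ ($p{\left(t \right)} = 2 t t = 2 t^{2}$)
$- \frac{986}{p{\left(-16 \right)}} = - \frac{986}{2 \left(-16\right)^{2}} = - \frac{986}{2 \cdot 256} = - \frac{986}{512} = \left(-986\right) \frac{1}{512} = - \frac{493}{256}$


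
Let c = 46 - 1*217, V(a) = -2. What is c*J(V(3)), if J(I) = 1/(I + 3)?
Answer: -171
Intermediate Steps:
J(I) = 1/(3 + I)
c = -171 (c = 46 - 217 = -171)
c*J(V(3)) = -171/(3 - 2) = -171/1 = -171*1 = -171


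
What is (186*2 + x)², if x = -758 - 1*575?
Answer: 923521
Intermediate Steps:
x = -1333 (x = -758 - 575 = -1333)
(186*2 + x)² = (186*2 - 1333)² = (372 - 1333)² = (-961)² = 923521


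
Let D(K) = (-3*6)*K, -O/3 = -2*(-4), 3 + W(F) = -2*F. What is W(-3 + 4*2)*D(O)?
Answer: -5616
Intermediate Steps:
W(F) = -3 - 2*F
O = -24 (O = -(-6)*(-4) = -3*8 = -24)
D(K) = -18*K
W(-3 + 4*2)*D(O) = (-3 - 2*(-3 + 4*2))*(-18*(-24)) = (-3 - 2*(-3 + 8))*432 = (-3 - 2*5)*432 = (-3 - 10)*432 = -13*432 = -5616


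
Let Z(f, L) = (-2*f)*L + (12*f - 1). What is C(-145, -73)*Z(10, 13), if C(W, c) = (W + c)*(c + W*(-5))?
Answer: 20041176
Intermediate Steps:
C(W, c) = (W + c)*(c - 5*W)
Z(f, L) = -1 + 12*f - 2*L*f (Z(f, L) = -2*L*f + (-1 + 12*f) = -1 + 12*f - 2*L*f)
C(-145, -73)*Z(10, 13) = ((-73)² - 5*(-145)² - 4*(-145)*(-73))*(-1 + 12*10 - 2*13*10) = (5329 - 5*21025 - 42340)*(-1 + 120 - 260) = (5329 - 105125 - 42340)*(-141) = -142136*(-141) = 20041176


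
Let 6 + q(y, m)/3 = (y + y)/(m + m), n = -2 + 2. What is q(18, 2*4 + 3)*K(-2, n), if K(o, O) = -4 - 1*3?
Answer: 1008/11 ≈ 91.636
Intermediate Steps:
n = 0
K(o, O) = -7 (K(o, O) = -4 - 3 = -7)
q(y, m) = -18 + 3*y/m (q(y, m) = -18 + 3*((y + y)/(m + m)) = -18 + 3*((2*y)/((2*m))) = -18 + 3*((2*y)*(1/(2*m))) = -18 + 3*(y/m) = -18 + 3*y/m)
q(18, 2*4 + 3)*K(-2, n) = (-18 + 3*18/(2*4 + 3))*(-7) = (-18 + 3*18/(8 + 3))*(-7) = (-18 + 3*18/11)*(-7) = (-18 + 3*18*(1/11))*(-7) = (-18 + 54/11)*(-7) = -144/11*(-7) = 1008/11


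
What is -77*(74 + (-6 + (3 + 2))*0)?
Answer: -5698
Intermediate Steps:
-77*(74 + (-6 + (3 + 2))*0) = -77*(74 + (-6 + 5)*0) = -77*(74 - 1*0) = -77*(74 + 0) = -77*74 = -5698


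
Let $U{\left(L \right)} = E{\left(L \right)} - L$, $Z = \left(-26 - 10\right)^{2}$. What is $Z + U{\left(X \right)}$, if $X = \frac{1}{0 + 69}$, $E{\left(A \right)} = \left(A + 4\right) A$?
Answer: $\frac{6170464}{4761} \approx 1296.0$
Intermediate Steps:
$E{\left(A \right)} = A \left(4 + A\right)$ ($E{\left(A \right)} = \left(4 + A\right) A = A \left(4 + A\right)$)
$Z = 1296$ ($Z = \left(-36\right)^{2} = 1296$)
$X = \frac{1}{69} \approx 0.014493$
$U{\left(L \right)} = - L + L \left(4 + L\right)$ ($U{\left(L \right)} = L \left(4 + L\right) - L = - L + L \left(4 + L\right)$)
$Z + U{\left(X \right)} = 1296 + \frac{3 + \frac{1}{69}}{69} = 1296 + \frac{1}{69} \cdot \frac{208}{69} = 1296 + \frac{208}{4761} = \frac{6170464}{4761}$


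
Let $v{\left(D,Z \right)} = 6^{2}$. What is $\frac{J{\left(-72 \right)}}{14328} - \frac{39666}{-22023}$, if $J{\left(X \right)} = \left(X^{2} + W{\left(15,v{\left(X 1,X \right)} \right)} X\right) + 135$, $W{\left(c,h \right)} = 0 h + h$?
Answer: $\frac{23273747}{11686872} \approx 1.9914$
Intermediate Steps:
$v{\left(D,Z \right)} = 36$
$W{\left(c,h \right)} = h$ ($W{\left(c,h \right)} = 0 + h = h$)
$J{\left(X \right)} = 135 + X^{2} + 36 X$ ($J{\left(X \right)} = \left(X^{2} + 36 X\right) + 135 = 135 + X^{2} + 36 X$)
$\frac{J{\left(-72 \right)}}{14328} - \frac{39666}{-22023} = \frac{135 + \left(-72\right)^{2} + 36 \left(-72\right)}{14328} - \frac{39666}{-22023} = \left(135 + 5184 - 2592\right) \frac{1}{14328} - - \frac{13222}{7341} = 2727 \cdot \frac{1}{14328} + \frac{13222}{7341} = \frac{303}{1592} + \frac{13222}{7341} = \frac{23273747}{11686872}$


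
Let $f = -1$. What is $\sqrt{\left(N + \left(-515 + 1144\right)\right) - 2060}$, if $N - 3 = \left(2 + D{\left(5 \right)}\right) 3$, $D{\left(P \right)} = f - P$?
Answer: $12 i \sqrt{10} \approx 37.947 i$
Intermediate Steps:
$D{\left(P \right)} = -1 - P$
$N = -9$ ($N = 3 + \left(2 - 6\right) 3 = 3 - 12 = -9$)
$\sqrt{\left(N + \left(-515 + 1144\right)\right) - 2060} = \sqrt{\left(-9 + \left(-515 + 1144\right)\right) - 2060} = \sqrt{\left(-9 + 629\right) - 2060} = \sqrt{620 - 2060} = \sqrt{-1440} = 12 i \sqrt{10}$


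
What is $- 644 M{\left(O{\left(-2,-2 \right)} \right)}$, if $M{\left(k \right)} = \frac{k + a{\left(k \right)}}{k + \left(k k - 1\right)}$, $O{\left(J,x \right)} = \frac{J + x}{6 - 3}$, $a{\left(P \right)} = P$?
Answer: $- \frac{15456}{5} \approx -3091.2$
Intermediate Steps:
$O{\left(J,x \right)} = \frac{J}{3} + \frac{x}{3}$ ($O{\left(J,x \right)} = \frac{J + x}{3} = \left(J + x\right) \frac{1}{3} = \frac{J}{3} + \frac{x}{3}$)
$M{\left(k \right)} = \frac{2 k}{-1 + k + k^{2}}$ ($M{\left(k \right)} = \frac{k + k}{k + \left(k k - 1\right)} = \frac{2 k}{k + \left(k^{2} - 1\right)} = \frac{2 k}{k + \left(-1 + k^{2}\right)} = \frac{2 k}{-1 + k + k^{2}}$)
$- 644 M{\left(O{\left(-2,-2 \right)} \right)} = - 644 \frac{2 \left(\frac{1}{3} \left(-2\right) + \frac{1}{3} \left(-2\right)\right)}{-1 + \left(\frac{1}{3} \left(-2\right) + \frac{1}{3} \left(-2\right)\right) + \left(\frac{1}{3} \left(-2\right) + \frac{1}{3} \left(-2\right)\right)^{2}} = - 644 \frac{2 \left(- \frac{2}{3} - \frac{2}{3}\right)}{-1 - \frac{4}{3} + \left(- \frac{2}{3} - \frac{2}{3}\right)^{2}} = - 644 \cdot 2 \left(- \frac{4}{3}\right) \frac{1}{-1 - \frac{4}{3} + \left(- \frac{4}{3}\right)^{2}} = - 644 \cdot 2 \left(- \frac{4}{3}\right) \frac{1}{-1 - \frac{4}{3} + \frac{16}{9}} = - 644 \cdot 2 \left(- \frac{4}{3}\right) \frac{1}{- \frac{5}{9}} = - 644 \cdot 2 \left(- \frac{4}{3}\right) \left(- \frac{9}{5}\right) = \left(-644\right) \frac{24}{5} = - \frac{15456}{5}$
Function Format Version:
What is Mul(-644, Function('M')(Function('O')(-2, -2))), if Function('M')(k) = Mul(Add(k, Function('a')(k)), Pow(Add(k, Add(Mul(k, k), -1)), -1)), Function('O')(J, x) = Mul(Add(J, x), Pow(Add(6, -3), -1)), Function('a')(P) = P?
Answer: Rational(-15456, 5) ≈ -3091.2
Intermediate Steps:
Function('O')(J, x) = Add(Mul(Rational(1, 3), J), Mul(Rational(1, 3), x)) (Function('O')(J, x) = Mul(Add(J, x), Pow(3, -1)) = Mul(Add(J, x), Rational(1, 3)) = Add(Mul(Rational(1, 3), J), Mul(Rational(1, 3), x)))
Function('M')(k) = Mul(2, k, Pow(Add(-1, k, Pow(k, 2)), -1)) (Function('M')(k) = Mul(Add(k, k), Pow(Add(k, Add(Mul(k, k), -1)), -1)) = Mul(Mul(2, k), Pow(Add(k, Add(Pow(k, 2), -1)), -1)) = Mul(Mul(2, k), Pow(Add(k, Add(-1, Pow(k, 2))), -1)) = Mul(Mul(2, k), Pow(Add(-1, k, Pow(k, 2)), -1)) = Mul(2, k, Pow(Add(-1, k, Pow(k, 2)), -1)))
Mul(-644, Function('M')(Function('O')(-2, -2))) = Mul(-644, Mul(2, Add(Mul(Rational(1, 3), -2), Mul(Rational(1, 3), -2)), Pow(Add(-1, Add(Mul(Rational(1, 3), -2), Mul(Rational(1, 3), -2)), Pow(Add(Mul(Rational(1, 3), -2), Mul(Rational(1, 3), -2)), 2)), -1))) = Mul(-644, Mul(2, Add(Rational(-2, 3), Rational(-2, 3)), Pow(Add(-1, Add(Rational(-2, 3), Rational(-2, 3)), Pow(Add(Rational(-2, 3), Rational(-2, 3)), 2)), -1))) = Mul(-644, Mul(2, Rational(-4, 3), Pow(Add(-1, Rational(-4, 3), Pow(Rational(-4, 3), 2)), -1))) = Mul(-644, Mul(2, Rational(-4, 3), Pow(Add(-1, Rational(-4, 3), Rational(16, 9)), -1))) = Mul(-644, Mul(2, Rational(-4, 3), Pow(Rational(-5, 9), -1))) = Mul(-644, Mul(2, Rational(-4, 3), Rational(-9, 5))) = Mul(-644, Rational(24, 5)) = Rational(-15456, 5)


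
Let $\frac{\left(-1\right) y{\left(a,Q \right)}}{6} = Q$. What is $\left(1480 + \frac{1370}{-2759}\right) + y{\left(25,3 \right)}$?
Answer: $\frac{4032288}{2759} \approx 1461.5$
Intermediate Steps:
$y{\left(a,Q \right)} = - 6 Q$
$\left(1480 + \frac{1370}{-2759}\right) + y{\left(25,3 \right)} = \left(1480 + \frac{1370}{-2759}\right) - 18 = \left(1480 + 1370 \left(- \frac{1}{2759}\right)\right) - 18 = \left(1480 - \frac{1370}{2759}\right) - 18 = \frac{4081950}{2759} - 18 = \frac{4032288}{2759}$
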